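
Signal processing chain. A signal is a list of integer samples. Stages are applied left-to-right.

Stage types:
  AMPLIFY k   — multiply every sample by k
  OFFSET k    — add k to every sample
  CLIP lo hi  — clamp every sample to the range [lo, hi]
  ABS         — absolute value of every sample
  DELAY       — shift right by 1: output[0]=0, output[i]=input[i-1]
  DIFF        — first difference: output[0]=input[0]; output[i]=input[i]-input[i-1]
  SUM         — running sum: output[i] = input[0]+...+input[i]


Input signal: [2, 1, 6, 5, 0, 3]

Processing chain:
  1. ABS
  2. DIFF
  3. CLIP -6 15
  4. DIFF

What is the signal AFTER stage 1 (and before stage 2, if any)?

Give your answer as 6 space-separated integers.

Input: [2, 1, 6, 5, 0, 3]
Stage 1 (ABS): |2|=2, |1|=1, |6|=6, |5|=5, |0|=0, |3|=3 -> [2, 1, 6, 5, 0, 3]

Answer: 2 1 6 5 0 3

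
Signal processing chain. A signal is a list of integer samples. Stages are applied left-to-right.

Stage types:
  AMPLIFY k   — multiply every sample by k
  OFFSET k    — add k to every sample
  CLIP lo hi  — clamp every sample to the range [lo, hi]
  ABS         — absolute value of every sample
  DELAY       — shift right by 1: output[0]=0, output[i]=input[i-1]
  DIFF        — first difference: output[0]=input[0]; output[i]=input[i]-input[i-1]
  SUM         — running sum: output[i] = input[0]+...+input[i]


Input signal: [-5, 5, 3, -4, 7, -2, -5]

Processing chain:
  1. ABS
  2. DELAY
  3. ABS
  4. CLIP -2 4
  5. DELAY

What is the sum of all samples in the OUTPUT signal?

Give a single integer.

Answer: 19

Derivation:
Input: [-5, 5, 3, -4, 7, -2, -5]
Stage 1 (ABS): |-5|=5, |5|=5, |3|=3, |-4|=4, |7|=7, |-2|=2, |-5|=5 -> [5, 5, 3, 4, 7, 2, 5]
Stage 2 (DELAY): [0, 5, 5, 3, 4, 7, 2] = [0, 5, 5, 3, 4, 7, 2] -> [0, 5, 5, 3, 4, 7, 2]
Stage 3 (ABS): |0|=0, |5|=5, |5|=5, |3|=3, |4|=4, |7|=7, |2|=2 -> [0, 5, 5, 3, 4, 7, 2]
Stage 4 (CLIP -2 4): clip(0,-2,4)=0, clip(5,-2,4)=4, clip(5,-2,4)=4, clip(3,-2,4)=3, clip(4,-2,4)=4, clip(7,-2,4)=4, clip(2,-2,4)=2 -> [0, 4, 4, 3, 4, 4, 2]
Stage 5 (DELAY): [0, 0, 4, 4, 3, 4, 4] = [0, 0, 4, 4, 3, 4, 4] -> [0, 0, 4, 4, 3, 4, 4]
Output sum: 19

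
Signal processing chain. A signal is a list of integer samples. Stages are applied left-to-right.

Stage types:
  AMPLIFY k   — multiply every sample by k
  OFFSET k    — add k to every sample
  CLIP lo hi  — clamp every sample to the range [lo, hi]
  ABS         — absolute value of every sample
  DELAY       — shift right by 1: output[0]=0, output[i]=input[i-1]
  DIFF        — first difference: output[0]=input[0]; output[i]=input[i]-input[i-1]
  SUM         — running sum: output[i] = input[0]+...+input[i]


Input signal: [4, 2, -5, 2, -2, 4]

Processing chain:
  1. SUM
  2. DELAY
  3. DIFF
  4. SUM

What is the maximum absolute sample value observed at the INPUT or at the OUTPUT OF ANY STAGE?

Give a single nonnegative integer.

Input: [4, 2, -5, 2, -2, 4] (max |s|=5)
Stage 1 (SUM): sum[0..0]=4, sum[0..1]=6, sum[0..2]=1, sum[0..3]=3, sum[0..4]=1, sum[0..5]=5 -> [4, 6, 1, 3, 1, 5] (max |s|=6)
Stage 2 (DELAY): [0, 4, 6, 1, 3, 1] = [0, 4, 6, 1, 3, 1] -> [0, 4, 6, 1, 3, 1] (max |s|=6)
Stage 3 (DIFF): s[0]=0, 4-0=4, 6-4=2, 1-6=-5, 3-1=2, 1-3=-2 -> [0, 4, 2, -5, 2, -2] (max |s|=5)
Stage 4 (SUM): sum[0..0]=0, sum[0..1]=4, sum[0..2]=6, sum[0..3]=1, sum[0..4]=3, sum[0..5]=1 -> [0, 4, 6, 1, 3, 1] (max |s|=6)
Overall max amplitude: 6

Answer: 6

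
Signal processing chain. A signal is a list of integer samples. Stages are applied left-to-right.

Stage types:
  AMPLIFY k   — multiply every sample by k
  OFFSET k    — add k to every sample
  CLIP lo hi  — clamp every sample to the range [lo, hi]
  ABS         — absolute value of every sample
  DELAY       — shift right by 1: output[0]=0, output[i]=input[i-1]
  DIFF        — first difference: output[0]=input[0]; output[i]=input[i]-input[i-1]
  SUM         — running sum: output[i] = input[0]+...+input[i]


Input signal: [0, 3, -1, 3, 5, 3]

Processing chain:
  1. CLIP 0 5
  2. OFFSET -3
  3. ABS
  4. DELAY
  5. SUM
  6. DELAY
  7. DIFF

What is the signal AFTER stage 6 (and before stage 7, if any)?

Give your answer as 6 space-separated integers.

Answer: 0 0 3 3 6 6

Derivation:
Input: [0, 3, -1, 3, 5, 3]
Stage 1 (CLIP 0 5): clip(0,0,5)=0, clip(3,0,5)=3, clip(-1,0,5)=0, clip(3,0,5)=3, clip(5,0,5)=5, clip(3,0,5)=3 -> [0, 3, 0, 3, 5, 3]
Stage 2 (OFFSET -3): 0+-3=-3, 3+-3=0, 0+-3=-3, 3+-3=0, 5+-3=2, 3+-3=0 -> [-3, 0, -3, 0, 2, 0]
Stage 3 (ABS): |-3|=3, |0|=0, |-3|=3, |0|=0, |2|=2, |0|=0 -> [3, 0, 3, 0, 2, 0]
Stage 4 (DELAY): [0, 3, 0, 3, 0, 2] = [0, 3, 0, 3, 0, 2] -> [0, 3, 0, 3, 0, 2]
Stage 5 (SUM): sum[0..0]=0, sum[0..1]=3, sum[0..2]=3, sum[0..3]=6, sum[0..4]=6, sum[0..5]=8 -> [0, 3, 3, 6, 6, 8]
Stage 6 (DELAY): [0, 0, 3, 3, 6, 6] = [0, 0, 3, 3, 6, 6] -> [0, 0, 3, 3, 6, 6]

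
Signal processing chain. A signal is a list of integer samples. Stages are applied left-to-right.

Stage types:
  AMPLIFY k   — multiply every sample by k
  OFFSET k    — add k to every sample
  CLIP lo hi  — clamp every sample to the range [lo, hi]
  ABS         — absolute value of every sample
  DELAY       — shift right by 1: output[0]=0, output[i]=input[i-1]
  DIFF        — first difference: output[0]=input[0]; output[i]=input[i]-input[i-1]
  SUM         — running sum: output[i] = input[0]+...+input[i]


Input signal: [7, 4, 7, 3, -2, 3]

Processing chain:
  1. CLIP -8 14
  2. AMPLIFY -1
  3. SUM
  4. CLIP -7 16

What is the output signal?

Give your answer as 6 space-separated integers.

Input: [7, 4, 7, 3, -2, 3]
Stage 1 (CLIP -8 14): clip(7,-8,14)=7, clip(4,-8,14)=4, clip(7,-8,14)=7, clip(3,-8,14)=3, clip(-2,-8,14)=-2, clip(3,-8,14)=3 -> [7, 4, 7, 3, -2, 3]
Stage 2 (AMPLIFY -1): 7*-1=-7, 4*-1=-4, 7*-1=-7, 3*-1=-3, -2*-1=2, 3*-1=-3 -> [-7, -4, -7, -3, 2, -3]
Stage 3 (SUM): sum[0..0]=-7, sum[0..1]=-11, sum[0..2]=-18, sum[0..3]=-21, sum[0..4]=-19, sum[0..5]=-22 -> [-7, -11, -18, -21, -19, -22]
Stage 4 (CLIP -7 16): clip(-7,-7,16)=-7, clip(-11,-7,16)=-7, clip(-18,-7,16)=-7, clip(-21,-7,16)=-7, clip(-19,-7,16)=-7, clip(-22,-7,16)=-7 -> [-7, -7, -7, -7, -7, -7]

Answer: -7 -7 -7 -7 -7 -7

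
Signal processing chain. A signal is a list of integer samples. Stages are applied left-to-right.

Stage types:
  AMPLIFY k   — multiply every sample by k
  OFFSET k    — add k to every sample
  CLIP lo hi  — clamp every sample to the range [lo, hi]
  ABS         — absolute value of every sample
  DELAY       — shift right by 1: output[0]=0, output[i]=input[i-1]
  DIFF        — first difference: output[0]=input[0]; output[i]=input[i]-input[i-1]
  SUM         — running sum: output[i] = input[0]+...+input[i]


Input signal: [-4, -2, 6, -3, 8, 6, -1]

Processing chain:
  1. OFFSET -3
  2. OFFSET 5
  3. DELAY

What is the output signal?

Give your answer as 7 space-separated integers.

Answer: 0 -2 0 8 -1 10 8

Derivation:
Input: [-4, -2, 6, -3, 8, 6, -1]
Stage 1 (OFFSET -3): -4+-3=-7, -2+-3=-5, 6+-3=3, -3+-3=-6, 8+-3=5, 6+-3=3, -1+-3=-4 -> [-7, -5, 3, -6, 5, 3, -4]
Stage 2 (OFFSET 5): -7+5=-2, -5+5=0, 3+5=8, -6+5=-1, 5+5=10, 3+5=8, -4+5=1 -> [-2, 0, 8, -1, 10, 8, 1]
Stage 3 (DELAY): [0, -2, 0, 8, -1, 10, 8] = [0, -2, 0, 8, -1, 10, 8] -> [0, -2, 0, 8, -1, 10, 8]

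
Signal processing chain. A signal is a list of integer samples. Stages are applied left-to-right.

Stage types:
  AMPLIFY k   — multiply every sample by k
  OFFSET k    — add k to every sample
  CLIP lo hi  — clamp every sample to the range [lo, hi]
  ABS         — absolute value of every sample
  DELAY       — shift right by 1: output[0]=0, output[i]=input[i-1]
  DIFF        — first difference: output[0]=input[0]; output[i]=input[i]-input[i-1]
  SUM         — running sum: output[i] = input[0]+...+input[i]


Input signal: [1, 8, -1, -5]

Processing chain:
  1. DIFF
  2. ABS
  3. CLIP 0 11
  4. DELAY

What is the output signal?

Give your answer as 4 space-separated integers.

Input: [1, 8, -1, -5]
Stage 1 (DIFF): s[0]=1, 8-1=7, -1-8=-9, -5--1=-4 -> [1, 7, -9, -4]
Stage 2 (ABS): |1|=1, |7|=7, |-9|=9, |-4|=4 -> [1, 7, 9, 4]
Stage 3 (CLIP 0 11): clip(1,0,11)=1, clip(7,0,11)=7, clip(9,0,11)=9, clip(4,0,11)=4 -> [1, 7, 9, 4]
Stage 4 (DELAY): [0, 1, 7, 9] = [0, 1, 7, 9] -> [0, 1, 7, 9]

Answer: 0 1 7 9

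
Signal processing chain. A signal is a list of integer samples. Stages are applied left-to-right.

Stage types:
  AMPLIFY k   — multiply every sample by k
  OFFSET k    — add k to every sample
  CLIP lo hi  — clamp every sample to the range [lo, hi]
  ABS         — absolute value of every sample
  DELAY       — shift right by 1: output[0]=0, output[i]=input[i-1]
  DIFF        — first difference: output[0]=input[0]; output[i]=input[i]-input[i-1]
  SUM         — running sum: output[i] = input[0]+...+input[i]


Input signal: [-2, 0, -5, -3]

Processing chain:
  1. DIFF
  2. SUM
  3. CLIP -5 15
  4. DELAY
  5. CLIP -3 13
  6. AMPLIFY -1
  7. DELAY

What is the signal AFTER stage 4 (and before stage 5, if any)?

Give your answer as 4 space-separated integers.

Answer: 0 -2 0 -5

Derivation:
Input: [-2, 0, -5, -3]
Stage 1 (DIFF): s[0]=-2, 0--2=2, -5-0=-5, -3--5=2 -> [-2, 2, -5, 2]
Stage 2 (SUM): sum[0..0]=-2, sum[0..1]=0, sum[0..2]=-5, sum[0..3]=-3 -> [-2, 0, -5, -3]
Stage 3 (CLIP -5 15): clip(-2,-5,15)=-2, clip(0,-5,15)=0, clip(-5,-5,15)=-5, clip(-3,-5,15)=-3 -> [-2, 0, -5, -3]
Stage 4 (DELAY): [0, -2, 0, -5] = [0, -2, 0, -5] -> [0, -2, 0, -5]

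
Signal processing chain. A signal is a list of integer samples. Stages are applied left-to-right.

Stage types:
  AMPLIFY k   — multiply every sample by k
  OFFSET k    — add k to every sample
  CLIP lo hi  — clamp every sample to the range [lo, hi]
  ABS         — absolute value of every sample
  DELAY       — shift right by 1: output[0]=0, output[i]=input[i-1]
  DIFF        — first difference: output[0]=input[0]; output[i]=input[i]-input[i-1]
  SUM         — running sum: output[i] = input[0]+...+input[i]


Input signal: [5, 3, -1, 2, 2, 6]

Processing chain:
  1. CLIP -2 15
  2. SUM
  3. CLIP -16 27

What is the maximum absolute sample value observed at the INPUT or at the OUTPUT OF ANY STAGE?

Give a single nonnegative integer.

Answer: 17

Derivation:
Input: [5, 3, -1, 2, 2, 6] (max |s|=6)
Stage 1 (CLIP -2 15): clip(5,-2,15)=5, clip(3,-2,15)=3, clip(-1,-2,15)=-1, clip(2,-2,15)=2, clip(2,-2,15)=2, clip(6,-2,15)=6 -> [5, 3, -1, 2, 2, 6] (max |s|=6)
Stage 2 (SUM): sum[0..0]=5, sum[0..1]=8, sum[0..2]=7, sum[0..3]=9, sum[0..4]=11, sum[0..5]=17 -> [5, 8, 7, 9, 11, 17] (max |s|=17)
Stage 3 (CLIP -16 27): clip(5,-16,27)=5, clip(8,-16,27)=8, clip(7,-16,27)=7, clip(9,-16,27)=9, clip(11,-16,27)=11, clip(17,-16,27)=17 -> [5, 8, 7, 9, 11, 17] (max |s|=17)
Overall max amplitude: 17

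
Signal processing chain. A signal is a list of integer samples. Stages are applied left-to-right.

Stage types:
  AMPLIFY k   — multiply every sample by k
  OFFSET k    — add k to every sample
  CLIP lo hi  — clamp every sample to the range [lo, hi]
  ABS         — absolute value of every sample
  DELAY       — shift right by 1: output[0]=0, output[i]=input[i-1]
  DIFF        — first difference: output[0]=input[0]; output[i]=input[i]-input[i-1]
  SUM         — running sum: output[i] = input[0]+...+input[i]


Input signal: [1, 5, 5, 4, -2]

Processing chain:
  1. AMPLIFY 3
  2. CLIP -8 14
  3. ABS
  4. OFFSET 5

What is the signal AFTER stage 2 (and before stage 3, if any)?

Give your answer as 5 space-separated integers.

Input: [1, 5, 5, 4, -2]
Stage 1 (AMPLIFY 3): 1*3=3, 5*3=15, 5*3=15, 4*3=12, -2*3=-6 -> [3, 15, 15, 12, -6]
Stage 2 (CLIP -8 14): clip(3,-8,14)=3, clip(15,-8,14)=14, clip(15,-8,14)=14, clip(12,-8,14)=12, clip(-6,-8,14)=-6 -> [3, 14, 14, 12, -6]

Answer: 3 14 14 12 -6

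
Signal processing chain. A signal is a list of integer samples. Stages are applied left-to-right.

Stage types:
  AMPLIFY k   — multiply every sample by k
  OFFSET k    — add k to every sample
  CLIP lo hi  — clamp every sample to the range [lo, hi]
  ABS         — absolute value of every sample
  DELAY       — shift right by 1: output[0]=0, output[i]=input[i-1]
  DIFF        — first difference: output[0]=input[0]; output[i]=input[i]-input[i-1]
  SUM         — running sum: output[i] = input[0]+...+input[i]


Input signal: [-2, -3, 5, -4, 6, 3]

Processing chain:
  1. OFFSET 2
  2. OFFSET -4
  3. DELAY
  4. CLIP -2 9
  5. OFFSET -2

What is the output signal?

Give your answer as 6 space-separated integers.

Input: [-2, -3, 5, -4, 6, 3]
Stage 1 (OFFSET 2): -2+2=0, -3+2=-1, 5+2=7, -4+2=-2, 6+2=8, 3+2=5 -> [0, -1, 7, -2, 8, 5]
Stage 2 (OFFSET -4): 0+-4=-4, -1+-4=-5, 7+-4=3, -2+-4=-6, 8+-4=4, 5+-4=1 -> [-4, -5, 3, -6, 4, 1]
Stage 3 (DELAY): [0, -4, -5, 3, -6, 4] = [0, -4, -5, 3, -6, 4] -> [0, -4, -5, 3, -6, 4]
Stage 4 (CLIP -2 9): clip(0,-2,9)=0, clip(-4,-2,9)=-2, clip(-5,-2,9)=-2, clip(3,-2,9)=3, clip(-6,-2,9)=-2, clip(4,-2,9)=4 -> [0, -2, -2, 3, -2, 4]
Stage 5 (OFFSET -2): 0+-2=-2, -2+-2=-4, -2+-2=-4, 3+-2=1, -2+-2=-4, 4+-2=2 -> [-2, -4, -4, 1, -4, 2]

Answer: -2 -4 -4 1 -4 2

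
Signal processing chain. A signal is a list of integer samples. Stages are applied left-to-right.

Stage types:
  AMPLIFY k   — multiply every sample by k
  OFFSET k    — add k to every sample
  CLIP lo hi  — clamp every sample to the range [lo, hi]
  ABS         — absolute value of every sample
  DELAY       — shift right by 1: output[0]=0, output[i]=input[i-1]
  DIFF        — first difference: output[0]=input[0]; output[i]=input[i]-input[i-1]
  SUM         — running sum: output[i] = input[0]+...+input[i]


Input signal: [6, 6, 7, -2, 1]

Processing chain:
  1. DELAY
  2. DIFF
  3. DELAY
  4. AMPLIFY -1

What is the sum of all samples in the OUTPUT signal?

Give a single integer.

Answer: -7

Derivation:
Input: [6, 6, 7, -2, 1]
Stage 1 (DELAY): [0, 6, 6, 7, -2] = [0, 6, 6, 7, -2] -> [0, 6, 6, 7, -2]
Stage 2 (DIFF): s[0]=0, 6-0=6, 6-6=0, 7-6=1, -2-7=-9 -> [0, 6, 0, 1, -9]
Stage 3 (DELAY): [0, 0, 6, 0, 1] = [0, 0, 6, 0, 1] -> [0, 0, 6, 0, 1]
Stage 4 (AMPLIFY -1): 0*-1=0, 0*-1=0, 6*-1=-6, 0*-1=0, 1*-1=-1 -> [0, 0, -6, 0, -1]
Output sum: -7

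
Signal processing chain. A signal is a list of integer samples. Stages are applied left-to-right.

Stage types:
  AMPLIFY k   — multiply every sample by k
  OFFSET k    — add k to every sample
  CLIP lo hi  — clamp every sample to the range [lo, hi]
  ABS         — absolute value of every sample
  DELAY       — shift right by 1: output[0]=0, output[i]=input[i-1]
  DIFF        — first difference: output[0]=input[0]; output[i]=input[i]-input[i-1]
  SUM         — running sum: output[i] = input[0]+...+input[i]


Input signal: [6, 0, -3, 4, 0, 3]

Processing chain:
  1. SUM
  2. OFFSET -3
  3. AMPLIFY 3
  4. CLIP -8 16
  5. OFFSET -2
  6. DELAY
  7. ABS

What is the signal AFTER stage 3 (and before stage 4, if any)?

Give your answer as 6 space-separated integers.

Answer: 9 9 0 12 12 21

Derivation:
Input: [6, 0, -3, 4, 0, 3]
Stage 1 (SUM): sum[0..0]=6, sum[0..1]=6, sum[0..2]=3, sum[0..3]=7, sum[0..4]=7, sum[0..5]=10 -> [6, 6, 3, 7, 7, 10]
Stage 2 (OFFSET -3): 6+-3=3, 6+-3=3, 3+-3=0, 7+-3=4, 7+-3=4, 10+-3=7 -> [3, 3, 0, 4, 4, 7]
Stage 3 (AMPLIFY 3): 3*3=9, 3*3=9, 0*3=0, 4*3=12, 4*3=12, 7*3=21 -> [9, 9, 0, 12, 12, 21]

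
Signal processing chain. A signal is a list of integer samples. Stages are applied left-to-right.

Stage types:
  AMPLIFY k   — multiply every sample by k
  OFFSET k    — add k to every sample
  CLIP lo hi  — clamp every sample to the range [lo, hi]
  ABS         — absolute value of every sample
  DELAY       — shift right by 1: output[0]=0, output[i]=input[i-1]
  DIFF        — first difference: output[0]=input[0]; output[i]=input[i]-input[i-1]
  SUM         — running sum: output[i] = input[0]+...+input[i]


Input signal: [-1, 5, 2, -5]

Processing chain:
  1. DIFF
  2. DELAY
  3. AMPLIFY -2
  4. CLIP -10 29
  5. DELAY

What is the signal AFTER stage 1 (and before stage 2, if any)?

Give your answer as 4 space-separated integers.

Input: [-1, 5, 2, -5]
Stage 1 (DIFF): s[0]=-1, 5--1=6, 2-5=-3, -5-2=-7 -> [-1, 6, -3, -7]

Answer: -1 6 -3 -7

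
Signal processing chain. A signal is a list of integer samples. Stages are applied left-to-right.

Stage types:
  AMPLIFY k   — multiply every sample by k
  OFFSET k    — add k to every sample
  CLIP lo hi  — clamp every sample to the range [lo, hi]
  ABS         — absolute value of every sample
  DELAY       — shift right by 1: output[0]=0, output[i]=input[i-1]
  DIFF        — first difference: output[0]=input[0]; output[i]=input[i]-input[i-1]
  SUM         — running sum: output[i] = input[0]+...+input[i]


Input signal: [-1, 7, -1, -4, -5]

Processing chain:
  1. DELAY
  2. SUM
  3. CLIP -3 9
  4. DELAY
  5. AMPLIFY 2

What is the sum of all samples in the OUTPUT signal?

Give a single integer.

Input: [-1, 7, -1, -4, -5]
Stage 1 (DELAY): [0, -1, 7, -1, -4] = [0, -1, 7, -1, -4] -> [0, -1, 7, -1, -4]
Stage 2 (SUM): sum[0..0]=0, sum[0..1]=-1, sum[0..2]=6, sum[0..3]=5, sum[0..4]=1 -> [0, -1, 6, 5, 1]
Stage 3 (CLIP -3 9): clip(0,-3,9)=0, clip(-1,-3,9)=-1, clip(6,-3,9)=6, clip(5,-3,9)=5, clip(1,-3,9)=1 -> [0, -1, 6, 5, 1]
Stage 4 (DELAY): [0, 0, -1, 6, 5] = [0, 0, -1, 6, 5] -> [0, 0, -1, 6, 5]
Stage 5 (AMPLIFY 2): 0*2=0, 0*2=0, -1*2=-2, 6*2=12, 5*2=10 -> [0, 0, -2, 12, 10]
Output sum: 20

Answer: 20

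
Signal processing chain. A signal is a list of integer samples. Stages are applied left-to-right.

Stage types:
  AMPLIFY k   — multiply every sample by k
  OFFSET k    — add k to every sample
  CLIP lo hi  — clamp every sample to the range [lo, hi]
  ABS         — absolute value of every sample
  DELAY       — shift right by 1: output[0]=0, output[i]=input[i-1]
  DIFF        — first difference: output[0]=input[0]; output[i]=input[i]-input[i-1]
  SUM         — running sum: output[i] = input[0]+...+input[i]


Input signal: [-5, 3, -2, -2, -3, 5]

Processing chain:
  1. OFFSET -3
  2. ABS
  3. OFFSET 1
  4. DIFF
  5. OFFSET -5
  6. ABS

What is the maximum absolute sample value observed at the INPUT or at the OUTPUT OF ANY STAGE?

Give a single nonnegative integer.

Input: [-5, 3, -2, -2, -3, 5] (max |s|=5)
Stage 1 (OFFSET -3): -5+-3=-8, 3+-3=0, -2+-3=-5, -2+-3=-5, -3+-3=-6, 5+-3=2 -> [-8, 0, -5, -5, -6, 2] (max |s|=8)
Stage 2 (ABS): |-8|=8, |0|=0, |-5|=5, |-5|=5, |-6|=6, |2|=2 -> [8, 0, 5, 5, 6, 2] (max |s|=8)
Stage 3 (OFFSET 1): 8+1=9, 0+1=1, 5+1=6, 5+1=6, 6+1=7, 2+1=3 -> [9, 1, 6, 6, 7, 3] (max |s|=9)
Stage 4 (DIFF): s[0]=9, 1-9=-8, 6-1=5, 6-6=0, 7-6=1, 3-7=-4 -> [9, -8, 5, 0, 1, -4] (max |s|=9)
Stage 5 (OFFSET -5): 9+-5=4, -8+-5=-13, 5+-5=0, 0+-5=-5, 1+-5=-4, -4+-5=-9 -> [4, -13, 0, -5, -4, -9] (max |s|=13)
Stage 6 (ABS): |4|=4, |-13|=13, |0|=0, |-5|=5, |-4|=4, |-9|=9 -> [4, 13, 0, 5, 4, 9] (max |s|=13)
Overall max amplitude: 13

Answer: 13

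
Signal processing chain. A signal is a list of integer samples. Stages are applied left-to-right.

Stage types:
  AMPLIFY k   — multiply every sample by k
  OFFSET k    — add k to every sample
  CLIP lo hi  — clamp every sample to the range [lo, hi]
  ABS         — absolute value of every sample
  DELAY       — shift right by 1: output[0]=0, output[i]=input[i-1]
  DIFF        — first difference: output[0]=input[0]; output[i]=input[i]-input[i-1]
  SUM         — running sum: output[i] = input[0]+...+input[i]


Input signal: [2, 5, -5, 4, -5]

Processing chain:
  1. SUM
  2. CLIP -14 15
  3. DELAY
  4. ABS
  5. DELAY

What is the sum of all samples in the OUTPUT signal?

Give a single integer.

Input: [2, 5, -5, 4, -5]
Stage 1 (SUM): sum[0..0]=2, sum[0..1]=7, sum[0..2]=2, sum[0..3]=6, sum[0..4]=1 -> [2, 7, 2, 6, 1]
Stage 2 (CLIP -14 15): clip(2,-14,15)=2, clip(7,-14,15)=7, clip(2,-14,15)=2, clip(6,-14,15)=6, clip(1,-14,15)=1 -> [2, 7, 2, 6, 1]
Stage 3 (DELAY): [0, 2, 7, 2, 6] = [0, 2, 7, 2, 6] -> [0, 2, 7, 2, 6]
Stage 4 (ABS): |0|=0, |2|=2, |7|=7, |2|=2, |6|=6 -> [0, 2, 7, 2, 6]
Stage 5 (DELAY): [0, 0, 2, 7, 2] = [0, 0, 2, 7, 2] -> [0, 0, 2, 7, 2]
Output sum: 11

Answer: 11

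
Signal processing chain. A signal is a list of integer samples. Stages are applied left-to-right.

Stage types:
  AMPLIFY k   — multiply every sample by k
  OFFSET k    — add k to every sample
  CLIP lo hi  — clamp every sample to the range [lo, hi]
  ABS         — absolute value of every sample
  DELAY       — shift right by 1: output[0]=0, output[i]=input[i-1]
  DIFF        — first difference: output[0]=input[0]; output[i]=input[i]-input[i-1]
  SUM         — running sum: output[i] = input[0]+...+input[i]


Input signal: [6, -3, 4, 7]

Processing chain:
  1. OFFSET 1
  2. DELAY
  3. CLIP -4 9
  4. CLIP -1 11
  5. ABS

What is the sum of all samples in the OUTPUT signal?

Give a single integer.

Answer: 13

Derivation:
Input: [6, -3, 4, 7]
Stage 1 (OFFSET 1): 6+1=7, -3+1=-2, 4+1=5, 7+1=8 -> [7, -2, 5, 8]
Stage 2 (DELAY): [0, 7, -2, 5] = [0, 7, -2, 5] -> [0, 7, -2, 5]
Stage 3 (CLIP -4 9): clip(0,-4,9)=0, clip(7,-4,9)=7, clip(-2,-4,9)=-2, clip(5,-4,9)=5 -> [0, 7, -2, 5]
Stage 4 (CLIP -1 11): clip(0,-1,11)=0, clip(7,-1,11)=7, clip(-2,-1,11)=-1, clip(5,-1,11)=5 -> [0, 7, -1, 5]
Stage 5 (ABS): |0|=0, |7|=7, |-1|=1, |5|=5 -> [0, 7, 1, 5]
Output sum: 13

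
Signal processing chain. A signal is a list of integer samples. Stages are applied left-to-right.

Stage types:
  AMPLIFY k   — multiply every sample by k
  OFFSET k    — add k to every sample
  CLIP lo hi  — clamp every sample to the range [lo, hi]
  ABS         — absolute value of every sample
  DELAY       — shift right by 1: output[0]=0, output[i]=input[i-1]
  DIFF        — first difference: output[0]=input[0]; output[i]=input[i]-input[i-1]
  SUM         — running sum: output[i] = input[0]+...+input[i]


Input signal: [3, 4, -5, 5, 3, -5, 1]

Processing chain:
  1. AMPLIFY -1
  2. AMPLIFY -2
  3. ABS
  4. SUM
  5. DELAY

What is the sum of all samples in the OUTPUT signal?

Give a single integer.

Answer: 168

Derivation:
Input: [3, 4, -5, 5, 3, -5, 1]
Stage 1 (AMPLIFY -1): 3*-1=-3, 4*-1=-4, -5*-1=5, 5*-1=-5, 3*-1=-3, -5*-1=5, 1*-1=-1 -> [-3, -4, 5, -5, -3, 5, -1]
Stage 2 (AMPLIFY -2): -3*-2=6, -4*-2=8, 5*-2=-10, -5*-2=10, -3*-2=6, 5*-2=-10, -1*-2=2 -> [6, 8, -10, 10, 6, -10, 2]
Stage 3 (ABS): |6|=6, |8|=8, |-10|=10, |10|=10, |6|=6, |-10|=10, |2|=2 -> [6, 8, 10, 10, 6, 10, 2]
Stage 4 (SUM): sum[0..0]=6, sum[0..1]=14, sum[0..2]=24, sum[0..3]=34, sum[0..4]=40, sum[0..5]=50, sum[0..6]=52 -> [6, 14, 24, 34, 40, 50, 52]
Stage 5 (DELAY): [0, 6, 14, 24, 34, 40, 50] = [0, 6, 14, 24, 34, 40, 50] -> [0, 6, 14, 24, 34, 40, 50]
Output sum: 168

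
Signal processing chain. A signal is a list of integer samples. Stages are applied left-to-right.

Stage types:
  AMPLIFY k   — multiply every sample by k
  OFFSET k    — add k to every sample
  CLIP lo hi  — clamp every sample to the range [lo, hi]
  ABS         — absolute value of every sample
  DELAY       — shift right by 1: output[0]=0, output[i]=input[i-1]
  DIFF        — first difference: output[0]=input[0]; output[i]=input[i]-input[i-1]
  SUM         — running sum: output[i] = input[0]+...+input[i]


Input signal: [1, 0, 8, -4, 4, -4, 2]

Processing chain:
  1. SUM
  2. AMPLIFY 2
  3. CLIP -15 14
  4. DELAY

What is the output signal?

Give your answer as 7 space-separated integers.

Answer: 0 2 2 14 10 14 10

Derivation:
Input: [1, 0, 8, -4, 4, -4, 2]
Stage 1 (SUM): sum[0..0]=1, sum[0..1]=1, sum[0..2]=9, sum[0..3]=5, sum[0..4]=9, sum[0..5]=5, sum[0..6]=7 -> [1, 1, 9, 5, 9, 5, 7]
Stage 2 (AMPLIFY 2): 1*2=2, 1*2=2, 9*2=18, 5*2=10, 9*2=18, 5*2=10, 7*2=14 -> [2, 2, 18, 10, 18, 10, 14]
Stage 3 (CLIP -15 14): clip(2,-15,14)=2, clip(2,-15,14)=2, clip(18,-15,14)=14, clip(10,-15,14)=10, clip(18,-15,14)=14, clip(10,-15,14)=10, clip(14,-15,14)=14 -> [2, 2, 14, 10, 14, 10, 14]
Stage 4 (DELAY): [0, 2, 2, 14, 10, 14, 10] = [0, 2, 2, 14, 10, 14, 10] -> [0, 2, 2, 14, 10, 14, 10]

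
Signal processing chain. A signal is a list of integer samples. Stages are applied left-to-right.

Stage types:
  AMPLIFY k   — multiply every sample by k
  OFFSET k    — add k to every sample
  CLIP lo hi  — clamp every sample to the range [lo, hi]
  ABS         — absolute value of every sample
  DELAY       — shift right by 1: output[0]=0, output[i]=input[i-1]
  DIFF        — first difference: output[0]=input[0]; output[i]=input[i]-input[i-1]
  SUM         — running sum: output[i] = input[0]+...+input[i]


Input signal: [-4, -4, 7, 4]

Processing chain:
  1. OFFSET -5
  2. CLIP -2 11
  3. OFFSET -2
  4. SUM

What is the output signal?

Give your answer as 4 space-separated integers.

Answer: -4 -8 -8 -11

Derivation:
Input: [-4, -4, 7, 4]
Stage 1 (OFFSET -5): -4+-5=-9, -4+-5=-9, 7+-5=2, 4+-5=-1 -> [-9, -9, 2, -1]
Stage 2 (CLIP -2 11): clip(-9,-2,11)=-2, clip(-9,-2,11)=-2, clip(2,-2,11)=2, clip(-1,-2,11)=-1 -> [-2, -2, 2, -1]
Stage 3 (OFFSET -2): -2+-2=-4, -2+-2=-4, 2+-2=0, -1+-2=-3 -> [-4, -4, 0, -3]
Stage 4 (SUM): sum[0..0]=-4, sum[0..1]=-8, sum[0..2]=-8, sum[0..3]=-11 -> [-4, -8, -8, -11]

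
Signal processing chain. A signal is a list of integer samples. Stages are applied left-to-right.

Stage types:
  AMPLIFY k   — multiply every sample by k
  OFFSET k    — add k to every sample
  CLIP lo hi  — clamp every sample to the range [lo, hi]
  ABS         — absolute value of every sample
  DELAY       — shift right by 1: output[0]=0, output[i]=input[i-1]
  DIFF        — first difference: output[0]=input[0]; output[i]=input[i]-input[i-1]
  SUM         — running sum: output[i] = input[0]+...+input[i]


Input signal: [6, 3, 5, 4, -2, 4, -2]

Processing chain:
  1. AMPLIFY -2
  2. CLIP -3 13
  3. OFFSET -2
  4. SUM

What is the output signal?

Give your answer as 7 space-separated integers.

Answer: -5 -10 -15 -20 -18 -23 -21

Derivation:
Input: [6, 3, 5, 4, -2, 4, -2]
Stage 1 (AMPLIFY -2): 6*-2=-12, 3*-2=-6, 5*-2=-10, 4*-2=-8, -2*-2=4, 4*-2=-8, -2*-2=4 -> [-12, -6, -10, -8, 4, -8, 4]
Stage 2 (CLIP -3 13): clip(-12,-3,13)=-3, clip(-6,-3,13)=-3, clip(-10,-3,13)=-3, clip(-8,-3,13)=-3, clip(4,-3,13)=4, clip(-8,-3,13)=-3, clip(4,-3,13)=4 -> [-3, -3, -3, -3, 4, -3, 4]
Stage 3 (OFFSET -2): -3+-2=-5, -3+-2=-5, -3+-2=-5, -3+-2=-5, 4+-2=2, -3+-2=-5, 4+-2=2 -> [-5, -5, -5, -5, 2, -5, 2]
Stage 4 (SUM): sum[0..0]=-5, sum[0..1]=-10, sum[0..2]=-15, sum[0..3]=-20, sum[0..4]=-18, sum[0..5]=-23, sum[0..6]=-21 -> [-5, -10, -15, -20, -18, -23, -21]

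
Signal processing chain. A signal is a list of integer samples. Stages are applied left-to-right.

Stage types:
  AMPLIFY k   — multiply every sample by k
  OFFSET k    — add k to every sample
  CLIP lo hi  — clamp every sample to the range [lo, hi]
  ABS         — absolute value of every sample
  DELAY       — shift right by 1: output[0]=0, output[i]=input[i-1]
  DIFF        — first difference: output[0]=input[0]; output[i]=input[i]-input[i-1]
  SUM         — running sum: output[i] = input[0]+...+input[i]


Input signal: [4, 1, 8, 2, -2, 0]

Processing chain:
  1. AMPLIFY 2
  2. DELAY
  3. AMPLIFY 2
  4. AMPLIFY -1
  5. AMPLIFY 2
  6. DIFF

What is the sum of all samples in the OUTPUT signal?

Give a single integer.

Input: [4, 1, 8, 2, -2, 0]
Stage 1 (AMPLIFY 2): 4*2=8, 1*2=2, 8*2=16, 2*2=4, -2*2=-4, 0*2=0 -> [8, 2, 16, 4, -4, 0]
Stage 2 (DELAY): [0, 8, 2, 16, 4, -4] = [0, 8, 2, 16, 4, -4] -> [0, 8, 2, 16, 4, -4]
Stage 3 (AMPLIFY 2): 0*2=0, 8*2=16, 2*2=4, 16*2=32, 4*2=8, -4*2=-8 -> [0, 16, 4, 32, 8, -8]
Stage 4 (AMPLIFY -1): 0*-1=0, 16*-1=-16, 4*-1=-4, 32*-1=-32, 8*-1=-8, -8*-1=8 -> [0, -16, -4, -32, -8, 8]
Stage 5 (AMPLIFY 2): 0*2=0, -16*2=-32, -4*2=-8, -32*2=-64, -8*2=-16, 8*2=16 -> [0, -32, -8, -64, -16, 16]
Stage 6 (DIFF): s[0]=0, -32-0=-32, -8--32=24, -64--8=-56, -16--64=48, 16--16=32 -> [0, -32, 24, -56, 48, 32]
Output sum: 16

Answer: 16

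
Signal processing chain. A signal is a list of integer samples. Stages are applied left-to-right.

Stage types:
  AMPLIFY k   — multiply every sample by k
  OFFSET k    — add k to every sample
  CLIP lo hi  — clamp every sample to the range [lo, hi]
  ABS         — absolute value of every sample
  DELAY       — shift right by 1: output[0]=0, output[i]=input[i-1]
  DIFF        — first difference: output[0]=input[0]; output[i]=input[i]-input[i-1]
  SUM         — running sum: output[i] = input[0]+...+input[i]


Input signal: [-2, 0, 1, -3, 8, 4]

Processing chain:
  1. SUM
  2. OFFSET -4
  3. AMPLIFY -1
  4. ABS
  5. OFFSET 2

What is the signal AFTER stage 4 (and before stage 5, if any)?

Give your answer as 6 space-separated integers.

Answer: 6 6 5 8 0 4

Derivation:
Input: [-2, 0, 1, -3, 8, 4]
Stage 1 (SUM): sum[0..0]=-2, sum[0..1]=-2, sum[0..2]=-1, sum[0..3]=-4, sum[0..4]=4, sum[0..5]=8 -> [-2, -2, -1, -4, 4, 8]
Stage 2 (OFFSET -4): -2+-4=-6, -2+-4=-6, -1+-4=-5, -4+-4=-8, 4+-4=0, 8+-4=4 -> [-6, -6, -5, -8, 0, 4]
Stage 3 (AMPLIFY -1): -6*-1=6, -6*-1=6, -5*-1=5, -8*-1=8, 0*-1=0, 4*-1=-4 -> [6, 6, 5, 8, 0, -4]
Stage 4 (ABS): |6|=6, |6|=6, |5|=5, |8|=8, |0|=0, |-4|=4 -> [6, 6, 5, 8, 0, 4]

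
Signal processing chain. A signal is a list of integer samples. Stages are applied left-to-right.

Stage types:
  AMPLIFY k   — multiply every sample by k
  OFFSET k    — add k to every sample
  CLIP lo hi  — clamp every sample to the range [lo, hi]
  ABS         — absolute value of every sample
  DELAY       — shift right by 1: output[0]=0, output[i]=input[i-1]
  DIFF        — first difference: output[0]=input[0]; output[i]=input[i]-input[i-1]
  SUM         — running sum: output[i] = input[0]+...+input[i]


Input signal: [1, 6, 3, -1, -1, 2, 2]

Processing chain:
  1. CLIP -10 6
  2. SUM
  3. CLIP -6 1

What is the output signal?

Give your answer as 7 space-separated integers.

Input: [1, 6, 3, -1, -1, 2, 2]
Stage 1 (CLIP -10 6): clip(1,-10,6)=1, clip(6,-10,6)=6, clip(3,-10,6)=3, clip(-1,-10,6)=-1, clip(-1,-10,6)=-1, clip(2,-10,6)=2, clip(2,-10,6)=2 -> [1, 6, 3, -1, -1, 2, 2]
Stage 2 (SUM): sum[0..0]=1, sum[0..1]=7, sum[0..2]=10, sum[0..3]=9, sum[0..4]=8, sum[0..5]=10, sum[0..6]=12 -> [1, 7, 10, 9, 8, 10, 12]
Stage 3 (CLIP -6 1): clip(1,-6,1)=1, clip(7,-6,1)=1, clip(10,-6,1)=1, clip(9,-6,1)=1, clip(8,-6,1)=1, clip(10,-6,1)=1, clip(12,-6,1)=1 -> [1, 1, 1, 1, 1, 1, 1]

Answer: 1 1 1 1 1 1 1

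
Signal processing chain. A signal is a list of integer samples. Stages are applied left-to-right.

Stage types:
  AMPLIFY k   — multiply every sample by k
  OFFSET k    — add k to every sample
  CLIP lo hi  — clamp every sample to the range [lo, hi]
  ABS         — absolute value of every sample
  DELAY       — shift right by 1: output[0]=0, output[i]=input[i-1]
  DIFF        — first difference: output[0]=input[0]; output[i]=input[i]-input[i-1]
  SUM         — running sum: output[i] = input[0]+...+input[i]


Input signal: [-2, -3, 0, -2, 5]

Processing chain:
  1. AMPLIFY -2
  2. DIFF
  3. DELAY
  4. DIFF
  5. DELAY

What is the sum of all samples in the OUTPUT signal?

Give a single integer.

Answer: -6

Derivation:
Input: [-2, -3, 0, -2, 5]
Stage 1 (AMPLIFY -2): -2*-2=4, -3*-2=6, 0*-2=0, -2*-2=4, 5*-2=-10 -> [4, 6, 0, 4, -10]
Stage 2 (DIFF): s[0]=4, 6-4=2, 0-6=-6, 4-0=4, -10-4=-14 -> [4, 2, -6, 4, -14]
Stage 3 (DELAY): [0, 4, 2, -6, 4] = [0, 4, 2, -6, 4] -> [0, 4, 2, -6, 4]
Stage 4 (DIFF): s[0]=0, 4-0=4, 2-4=-2, -6-2=-8, 4--6=10 -> [0, 4, -2, -8, 10]
Stage 5 (DELAY): [0, 0, 4, -2, -8] = [0, 0, 4, -2, -8] -> [0, 0, 4, -2, -8]
Output sum: -6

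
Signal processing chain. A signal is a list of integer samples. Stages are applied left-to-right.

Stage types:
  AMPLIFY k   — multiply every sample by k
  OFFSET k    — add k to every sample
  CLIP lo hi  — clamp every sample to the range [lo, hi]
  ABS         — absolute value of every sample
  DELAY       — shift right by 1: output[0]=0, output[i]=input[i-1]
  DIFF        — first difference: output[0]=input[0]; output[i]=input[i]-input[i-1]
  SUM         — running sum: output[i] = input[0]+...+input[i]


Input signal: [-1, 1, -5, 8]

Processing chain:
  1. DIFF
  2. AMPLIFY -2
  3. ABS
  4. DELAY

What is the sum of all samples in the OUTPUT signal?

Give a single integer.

Input: [-1, 1, -5, 8]
Stage 1 (DIFF): s[0]=-1, 1--1=2, -5-1=-6, 8--5=13 -> [-1, 2, -6, 13]
Stage 2 (AMPLIFY -2): -1*-2=2, 2*-2=-4, -6*-2=12, 13*-2=-26 -> [2, -4, 12, -26]
Stage 3 (ABS): |2|=2, |-4|=4, |12|=12, |-26|=26 -> [2, 4, 12, 26]
Stage 4 (DELAY): [0, 2, 4, 12] = [0, 2, 4, 12] -> [0, 2, 4, 12]
Output sum: 18

Answer: 18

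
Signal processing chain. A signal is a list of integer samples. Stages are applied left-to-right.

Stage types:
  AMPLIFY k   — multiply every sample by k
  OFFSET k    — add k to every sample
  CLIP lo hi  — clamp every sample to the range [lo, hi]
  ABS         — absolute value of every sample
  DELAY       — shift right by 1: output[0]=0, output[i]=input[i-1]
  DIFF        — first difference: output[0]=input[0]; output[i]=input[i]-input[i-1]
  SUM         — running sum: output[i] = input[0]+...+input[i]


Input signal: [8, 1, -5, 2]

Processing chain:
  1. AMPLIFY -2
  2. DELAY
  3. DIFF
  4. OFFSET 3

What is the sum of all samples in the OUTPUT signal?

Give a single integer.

Input: [8, 1, -5, 2]
Stage 1 (AMPLIFY -2): 8*-2=-16, 1*-2=-2, -5*-2=10, 2*-2=-4 -> [-16, -2, 10, -4]
Stage 2 (DELAY): [0, -16, -2, 10] = [0, -16, -2, 10] -> [0, -16, -2, 10]
Stage 3 (DIFF): s[0]=0, -16-0=-16, -2--16=14, 10--2=12 -> [0, -16, 14, 12]
Stage 4 (OFFSET 3): 0+3=3, -16+3=-13, 14+3=17, 12+3=15 -> [3, -13, 17, 15]
Output sum: 22

Answer: 22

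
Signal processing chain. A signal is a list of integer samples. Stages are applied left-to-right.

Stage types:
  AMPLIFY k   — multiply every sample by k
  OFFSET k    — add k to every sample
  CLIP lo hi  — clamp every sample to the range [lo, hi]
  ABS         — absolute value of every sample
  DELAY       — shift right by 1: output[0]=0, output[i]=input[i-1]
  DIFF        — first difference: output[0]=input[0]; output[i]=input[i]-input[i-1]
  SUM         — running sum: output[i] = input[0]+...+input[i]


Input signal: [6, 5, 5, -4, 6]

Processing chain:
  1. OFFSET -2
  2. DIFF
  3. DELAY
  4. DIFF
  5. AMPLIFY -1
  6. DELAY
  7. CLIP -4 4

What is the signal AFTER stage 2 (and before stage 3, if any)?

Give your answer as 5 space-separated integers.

Input: [6, 5, 5, -4, 6]
Stage 1 (OFFSET -2): 6+-2=4, 5+-2=3, 5+-2=3, -4+-2=-6, 6+-2=4 -> [4, 3, 3, -6, 4]
Stage 2 (DIFF): s[0]=4, 3-4=-1, 3-3=0, -6-3=-9, 4--6=10 -> [4, -1, 0, -9, 10]

Answer: 4 -1 0 -9 10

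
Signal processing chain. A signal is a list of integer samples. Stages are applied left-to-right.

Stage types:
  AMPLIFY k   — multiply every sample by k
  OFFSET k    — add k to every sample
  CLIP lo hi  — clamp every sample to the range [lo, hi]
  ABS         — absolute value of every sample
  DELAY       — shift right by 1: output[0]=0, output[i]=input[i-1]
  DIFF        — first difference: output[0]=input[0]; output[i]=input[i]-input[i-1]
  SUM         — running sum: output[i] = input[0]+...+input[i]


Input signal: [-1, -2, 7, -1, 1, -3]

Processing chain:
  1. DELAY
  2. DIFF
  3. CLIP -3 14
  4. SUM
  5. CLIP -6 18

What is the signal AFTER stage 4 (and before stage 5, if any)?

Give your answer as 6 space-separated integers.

Answer: 0 -1 -2 7 4 6

Derivation:
Input: [-1, -2, 7, -1, 1, -3]
Stage 1 (DELAY): [0, -1, -2, 7, -1, 1] = [0, -1, -2, 7, -1, 1] -> [0, -1, -2, 7, -1, 1]
Stage 2 (DIFF): s[0]=0, -1-0=-1, -2--1=-1, 7--2=9, -1-7=-8, 1--1=2 -> [0, -1, -1, 9, -8, 2]
Stage 3 (CLIP -3 14): clip(0,-3,14)=0, clip(-1,-3,14)=-1, clip(-1,-3,14)=-1, clip(9,-3,14)=9, clip(-8,-3,14)=-3, clip(2,-3,14)=2 -> [0, -1, -1, 9, -3, 2]
Stage 4 (SUM): sum[0..0]=0, sum[0..1]=-1, sum[0..2]=-2, sum[0..3]=7, sum[0..4]=4, sum[0..5]=6 -> [0, -1, -2, 7, 4, 6]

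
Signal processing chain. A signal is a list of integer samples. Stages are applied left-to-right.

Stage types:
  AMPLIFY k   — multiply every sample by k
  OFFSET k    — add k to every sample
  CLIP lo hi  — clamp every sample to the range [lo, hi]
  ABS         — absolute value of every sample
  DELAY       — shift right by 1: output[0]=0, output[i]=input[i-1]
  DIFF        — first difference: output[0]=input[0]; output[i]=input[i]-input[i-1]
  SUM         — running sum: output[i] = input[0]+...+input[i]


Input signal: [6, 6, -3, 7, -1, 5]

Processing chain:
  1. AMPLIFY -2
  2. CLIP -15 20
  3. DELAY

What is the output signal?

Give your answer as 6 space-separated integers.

Answer: 0 -12 -12 6 -14 2

Derivation:
Input: [6, 6, -3, 7, -1, 5]
Stage 1 (AMPLIFY -2): 6*-2=-12, 6*-2=-12, -3*-2=6, 7*-2=-14, -1*-2=2, 5*-2=-10 -> [-12, -12, 6, -14, 2, -10]
Stage 2 (CLIP -15 20): clip(-12,-15,20)=-12, clip(-12,-15,20)=-12, clip(6,-15,20)=6, clip(-14,-15,20)=-14, clip(2,-15,20)=2, clip(-10,-15,20)=-10 -> [-12, -12, 6, -14, 2, -10]
Stage 3 (DELAY): [0, -12, -12, 6, -14, 2] = [0, -12, -12, 6, -14, 2] -> [0, -12, -12, 6, -14, 2]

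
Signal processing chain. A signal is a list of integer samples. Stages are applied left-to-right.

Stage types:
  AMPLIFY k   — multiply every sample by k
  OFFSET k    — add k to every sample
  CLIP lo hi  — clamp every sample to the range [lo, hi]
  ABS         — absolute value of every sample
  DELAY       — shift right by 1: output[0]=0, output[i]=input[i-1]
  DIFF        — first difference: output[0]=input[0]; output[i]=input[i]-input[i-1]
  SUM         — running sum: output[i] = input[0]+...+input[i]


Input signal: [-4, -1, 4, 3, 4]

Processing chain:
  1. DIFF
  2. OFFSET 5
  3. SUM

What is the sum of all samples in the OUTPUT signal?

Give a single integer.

Answer: 81

Derivation:
Input: [-4, -1, 4, 3, 4]
Stage 1 (DIFF): s[0]=-4, -1--4=3, 4--1=5, 3-4=-1, 4-3=1 -> [-4, 3, 5, -1, 1]
Stage 2 (OFFSET 5): -4+5=1, 3+5=8, 5+5=10, -1+5=4, 1+5=6 -> [1, 8, 10, 4, 6]
Stage 3 (SUM): sum[0..0]=1, sum[0..1]=9, sum[0..2]=19, sum[0..3]=23, sum[0..4]=29 -> [1, 9, 19, 23, 29]
Output sum: 81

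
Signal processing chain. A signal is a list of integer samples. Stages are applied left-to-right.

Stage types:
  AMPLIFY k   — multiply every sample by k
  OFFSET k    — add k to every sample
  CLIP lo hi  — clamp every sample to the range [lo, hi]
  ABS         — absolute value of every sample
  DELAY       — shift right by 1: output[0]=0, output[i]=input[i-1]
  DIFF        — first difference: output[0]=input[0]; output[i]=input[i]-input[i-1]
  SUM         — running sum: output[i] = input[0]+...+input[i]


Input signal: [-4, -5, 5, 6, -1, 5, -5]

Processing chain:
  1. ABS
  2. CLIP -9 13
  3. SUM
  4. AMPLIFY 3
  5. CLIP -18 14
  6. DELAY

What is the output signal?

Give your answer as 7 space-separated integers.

Input: [-4, -5, 5, 6, -1, 5, -5]
Stage 1 (ABS): |-4|=4, |-5|=5, |5|=5, |6|=6, |-1|=1, |5|=5, |-5|=5 -> [4, 5, 5, 6, 1, 5, 5]
Stage 2 (CLIP -9 13): clip(4,-9,13)=4, clip(5,-9,13)=5, clip(5,-9,13)=5, clip(6,-9,13)=6, clip(1,-9,13)=1, clip(5,-9,13)=5, clip(5,-9,13)=5 -> [4, 5, 5, 6, 1, 5, 5]
Stage 3 (SUM): sum[0..0]=4, sum[0..1]=9, sum[0..2]=14, sum[0..3]=20, sum[0..4]=21, sum[0..5]=26, sum[0..6]=31 -> [4, 9, 14, 20, 21, 26, 31]
Stage 4 (AMPLIFY 3): 4*3=12, 9*3=27, 14*3=42, 20*3=60, 21*3=63, 26*3=78, 31*3=93 -> [12, 27, 42, 60, 63, 78, 93]
Stage 5 (CLIP -18 14): clip(12,-18,14)=12, clip(27,-18,14)=14, clip(42,-18,14)=14, clip(60,-18,14)=14, clip(63,-18,14)=14, clip(78,-18,14)=14, clip(93,-18,14)=14 -> [12, 14, 14, 14, 14, 14, 14]
Stage 6 (DELAY): [0, 12, 14, 14, 14, 14, 14] = [0, 12, 14, 14, 14, 14, 14] -> [0, 12, 14, 14, 14, 14, 14]

Answer: 0 12 14 14 14 14 14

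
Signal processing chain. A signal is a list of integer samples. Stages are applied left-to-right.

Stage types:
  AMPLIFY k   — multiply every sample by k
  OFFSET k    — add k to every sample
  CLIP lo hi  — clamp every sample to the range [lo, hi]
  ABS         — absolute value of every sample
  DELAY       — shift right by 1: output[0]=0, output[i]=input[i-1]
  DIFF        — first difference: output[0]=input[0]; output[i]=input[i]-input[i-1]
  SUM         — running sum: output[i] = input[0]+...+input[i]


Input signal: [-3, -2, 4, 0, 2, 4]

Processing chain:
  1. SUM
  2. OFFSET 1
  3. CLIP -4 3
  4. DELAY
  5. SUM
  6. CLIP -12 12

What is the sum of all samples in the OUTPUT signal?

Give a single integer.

Answer: -24

Derivation:
Input: [-3, -2, 4, 0, 2, 4]
Stage 1 (SUM): sum[0..0]=-3, sum[0..1]=-5, sum[0..2]=-1, sum[0..3]=-1, sum[0..4]=1, sum[0..5]=5 -> [-3, -5, -1, -1, 1, 5]
Stage 2 (OFFSET 1): -3+1=-2, -5+1=-4, -1+1=0, -1+1=0, 1+1=2, 5+1=6 -> [-2, -4, 0, 0, 2, 6]
Stage 3 (CLIP -4 3): clip(-2,-4,3)=-2, clip(-4,-4,3)=-4, clip(0,-4,3)=0, clip(0,-4,3)=0, clip(2,-4,3)=2, clip(6,-4,3)=3 -> [-2, -4, 0, 0, 2, 3]
Stage 4 (DELAY): [0, -2, -4, 0, 0, 2] = [0, -2, -4, 0, 0, 2] -> [0, -2, -4, 0, 0, 2]
Stage 5 (SUM): sum[0..0]=0, sum[0..1]=-2, sum[0..2]=-6, sum[0..3]=-6, sum[0..4]=-6, sum[0..5]=-4 -> [0, -2, -6, -6, -6, -4]
Stage 6 (CLIP -12 12): clip(0,-12,12)=0, clip(-2,-12,12)=-2, clip(-6,-12,12)=-6, clip(-6,-12,12)=-6, clip(-6,-12,12)=-6, clip(-4,-12,12)=-4 -> [0, -2, -6, -6, -6, -4]
Output sum: -24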